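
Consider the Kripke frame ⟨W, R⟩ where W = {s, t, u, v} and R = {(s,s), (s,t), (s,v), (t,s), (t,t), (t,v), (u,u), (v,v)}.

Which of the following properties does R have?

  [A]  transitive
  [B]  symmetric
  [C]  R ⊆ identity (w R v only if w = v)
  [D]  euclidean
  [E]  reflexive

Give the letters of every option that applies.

(A) transitive: R is closed under composition.
(B) not symmetric: s R v but not v R s.
(C) not ⊆ identity: s R t with s ≠ t.
(D) not euclidean: s R v and s R s but not v R s.
(E) reflexive: each world relates to itself.

A, E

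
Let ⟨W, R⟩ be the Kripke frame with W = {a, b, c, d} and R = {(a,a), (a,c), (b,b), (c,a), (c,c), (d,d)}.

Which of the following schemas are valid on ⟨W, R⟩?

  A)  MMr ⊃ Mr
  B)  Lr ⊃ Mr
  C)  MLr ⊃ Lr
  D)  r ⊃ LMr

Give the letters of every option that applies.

R is symmetric: every R-edge is matched by its reverse.
R is transitive: R is closed under composition.
R is euclidean: any two R-successors of the same world are R-related.
R is serial: every world has an R-successor.
(A) MMr ⊃ Mr is the dual of axiom 4; it is valid on a frame exactly when R is transitive. R is transitive, so valid.
(B) Lr ⊃ Mr (axiom D) characterises the serial frames. R is serial — valid.
(C) MLr ⊃ Lr (the dual of axiom 5) characterises the euclidean frames. R is euclidean — valid.
(D) axiom B: valid iff R is symmetric. R is symmetric — valid.

A, B, C, D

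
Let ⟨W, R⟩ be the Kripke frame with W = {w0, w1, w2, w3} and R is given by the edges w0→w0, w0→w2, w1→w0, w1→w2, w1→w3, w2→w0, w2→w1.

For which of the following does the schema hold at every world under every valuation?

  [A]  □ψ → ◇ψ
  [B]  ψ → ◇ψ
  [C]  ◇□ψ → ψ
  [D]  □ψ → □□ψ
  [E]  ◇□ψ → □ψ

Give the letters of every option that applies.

R is not reflexive: not w1 R w1.
R is not symmetric: w1 R w0 but not w0 R w1.
R is not transitive: w0 R w2 and w2 R w1 but not w0 R w1.
R is not euclidean: w1 R w0 and w1 R w3 but not w0 R w3.
R is not serial: w3 has no R-successor.
(A) □ψ → ◇ψ is axiom D; it is valid on a frame exactly when R is serial. R is not serial, so not valid.
(B) ψ → ◇ψ (the dual of axiom T) characterises the reflexive frames. R is not reflexive — not valid.
(C) ◇□ψ → ψ is the dual of axiom B; it is valid on a frame exactly when R is symmetric. R is not symmetric, so not valid.
(D) axiom 4: valid iff R is transitive. R is not transitive — not valid.
(E) ◇□ψ → □ψ is the dual of axiom 5, which corresponds to the euclidean property. R is not euclidean — not valid.

none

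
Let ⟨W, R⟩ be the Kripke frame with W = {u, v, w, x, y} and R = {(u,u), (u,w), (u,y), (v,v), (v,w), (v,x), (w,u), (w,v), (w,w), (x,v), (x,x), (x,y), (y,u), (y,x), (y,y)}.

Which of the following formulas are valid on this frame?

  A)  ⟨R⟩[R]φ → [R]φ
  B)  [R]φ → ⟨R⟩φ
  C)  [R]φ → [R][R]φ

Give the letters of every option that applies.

B

R is not transitive: u R w and w R v but not u R v.
R is not euclidean: u R w and u R y but not w R y.
R is serial: every world has an R-successor.
(A) ⟨R⟩[R]φ → [R]φ is the dual of axiom 5, which corresponds to the euclidean property. R is not euclidean — not valid.
(B) [R]φ → ⟨R⟩φ (axiom D) characterises the serial frames. R is serial — valid.
(C) [R]φ → [R][R]φ is axiom 4; it is valid on a frame exactly when R is transitive. R is not transitive, so not valid.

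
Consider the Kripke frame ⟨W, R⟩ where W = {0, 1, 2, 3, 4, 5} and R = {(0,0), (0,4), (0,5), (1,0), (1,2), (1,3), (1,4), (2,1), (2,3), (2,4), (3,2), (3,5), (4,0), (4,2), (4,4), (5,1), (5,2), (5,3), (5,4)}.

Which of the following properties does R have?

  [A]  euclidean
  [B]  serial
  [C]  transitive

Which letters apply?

(A) not euclidean: 0 R 4 and 0 R 5 but not 4 R 5.
(B) serial: every world has an R-successor.
(C) not transitive: 0 R 4 and 4 R 2 but not 0 R 2.

B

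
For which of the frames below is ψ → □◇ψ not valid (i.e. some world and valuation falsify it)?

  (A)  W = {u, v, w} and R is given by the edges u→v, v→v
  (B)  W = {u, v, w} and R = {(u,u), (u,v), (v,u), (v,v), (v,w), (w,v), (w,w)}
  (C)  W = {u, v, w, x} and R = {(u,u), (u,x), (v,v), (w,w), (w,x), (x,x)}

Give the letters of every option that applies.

The schema ψ → □◇ψ is axiom B; it is valid on a frame iff R is symmetric.
(A) R is not symmetric (u R v but not v R u), so the schema fails here.
(B) R is symmetric (every R-edge is matched by its reverse), so the schema is valid here.
(C) R is not symmetric (u R x but not x R u), so the schema fails here.

A, C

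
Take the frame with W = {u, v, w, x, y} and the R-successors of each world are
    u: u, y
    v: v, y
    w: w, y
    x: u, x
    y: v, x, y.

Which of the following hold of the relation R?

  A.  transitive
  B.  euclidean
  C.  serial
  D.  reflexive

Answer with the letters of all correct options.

C, D

(A) not transitive: u R y and y R v but not u R v.
(B) not euclidean: u R y and u R u but not y R u.
(C) serial: every world has an R-successor.
(D) reflexive: each world relates to itself.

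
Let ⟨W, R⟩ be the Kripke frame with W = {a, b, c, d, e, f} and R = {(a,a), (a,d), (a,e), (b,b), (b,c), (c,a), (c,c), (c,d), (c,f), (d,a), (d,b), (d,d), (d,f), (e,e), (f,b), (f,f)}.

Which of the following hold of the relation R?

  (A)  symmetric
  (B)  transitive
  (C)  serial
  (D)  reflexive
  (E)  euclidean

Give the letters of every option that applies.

(A) not symmetric: a R e but not e R a.
(B) not transitive: a R d and d R b but not a R b.
(C) serial: every world has an R-successor.
(D) reflexive: each world relates to itself.
(E) not euclidean: a R d and a R e but not d R e.

C, D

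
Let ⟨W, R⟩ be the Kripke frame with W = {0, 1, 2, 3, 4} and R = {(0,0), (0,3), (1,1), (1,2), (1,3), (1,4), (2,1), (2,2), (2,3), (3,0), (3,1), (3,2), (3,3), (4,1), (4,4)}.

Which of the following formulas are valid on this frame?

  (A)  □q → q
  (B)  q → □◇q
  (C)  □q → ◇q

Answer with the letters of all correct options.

R is reflexive: each world relates to itself.
R is symmetric: every R-edge is matched by its reverse.
R is serial: every world has an R-successor.
(A) axiom T: valid iff R is reflexive. R is reflexive — valid.
(B) q → □◇q is axiom B, which corresponds to symmetry. R is symmetric — valid.
(C) □q → ◇q is axiom D; it is valid on a frame exactly when R is serial. R is serial, so valid.

A, B, C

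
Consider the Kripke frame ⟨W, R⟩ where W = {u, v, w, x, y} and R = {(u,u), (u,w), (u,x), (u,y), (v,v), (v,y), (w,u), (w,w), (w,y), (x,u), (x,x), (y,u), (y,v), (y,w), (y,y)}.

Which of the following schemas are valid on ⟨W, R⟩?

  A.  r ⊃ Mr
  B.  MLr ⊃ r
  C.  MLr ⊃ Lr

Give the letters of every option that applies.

A, B

R is reflexive: each world relates to itself.
R is symmetric: every R-edge is matched by its reverse.
R is not euclidean: u R w and u R x but not w R x.
(A) the dual of axiom T: valid iff R is reflexive. R is reflexive — valid.
(B) MLr ⊃ r is the dual of axiom B; it is valid on a frame exactly when R is symmetric. R is symmetric, so valid.
(C) MLr ⊃ Lr is the dual of axiom 5, which corresponds to the euclidean property. R is not euclidean — not valid.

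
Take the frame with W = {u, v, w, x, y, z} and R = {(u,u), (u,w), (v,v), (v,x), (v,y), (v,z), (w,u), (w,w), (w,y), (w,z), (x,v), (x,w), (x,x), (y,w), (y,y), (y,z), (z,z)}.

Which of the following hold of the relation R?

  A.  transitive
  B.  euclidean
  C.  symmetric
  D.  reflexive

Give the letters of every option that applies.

D

(A) not transitive: u R w and w R y but not u R y.
(B) not euclidean: v R x and v R y but not x R y.
(C) not symmetric: v R y but not y R v.
(D) reflexive: each world relates to itself.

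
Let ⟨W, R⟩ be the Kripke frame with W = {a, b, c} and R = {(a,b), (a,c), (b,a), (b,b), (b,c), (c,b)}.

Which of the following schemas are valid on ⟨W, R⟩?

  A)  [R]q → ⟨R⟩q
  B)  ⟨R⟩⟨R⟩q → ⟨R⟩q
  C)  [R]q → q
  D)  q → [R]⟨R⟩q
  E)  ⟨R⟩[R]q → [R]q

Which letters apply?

R is not reflexive: not a R a.
R is not symmetric: a R c but not c R a.
R is not transitive: a R b and b R a but not a R a.
R is not euclidean: b R c and b R a but not c R a.
R is serial: every world has an R-successor.
(A) [R]q → ⟨R⟩q is axiom D; it is valid on a frame exactly when R is serial. R is serial, so valid.
(B) ⟨R⟩⟨R⟩q → ⟨R⟩q is the dual of axiom 4, which corresponds to transitivity. R is not transitive — not valid.
(C) [R]q → q is axiom T, which corresponds to reflexivity. R is not reflexive — not valid.
(D) q → [R]⟨R⟩q is axiom B, which corresponds to symmetry. R is not symmetric — not valid.
(E) ⟨R⟩[R]q → [R]q is the dual of axiom 5, which corresponds to the euclidean property. R is not euclidean — not valid.

A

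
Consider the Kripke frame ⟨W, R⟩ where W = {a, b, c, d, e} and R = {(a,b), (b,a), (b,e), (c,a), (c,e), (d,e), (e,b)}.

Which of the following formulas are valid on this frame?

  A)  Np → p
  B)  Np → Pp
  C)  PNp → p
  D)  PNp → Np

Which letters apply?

B

R is not reflexive: not a R a.
R is not symmetric: c R a but not a R c.
R is not euclidean: b R a and b R e but not a R e.
R is serial: every world has an R-successor.
(A) Np → p is axiom T; it is valid on a frame exactly when R is reflexive. R is not reflexive, so not valid.
(B) Np → Pp is axiom D, which corresponds to seriality. R is serial — valid.
(C) PNp → p is the dual of axiom B, which corresponds to symmetry. R is not symmetric — not valid.
(D) PNp → Np (the dual of axiom 5) characterises the euclidean frames. R is not euclidean — not valid.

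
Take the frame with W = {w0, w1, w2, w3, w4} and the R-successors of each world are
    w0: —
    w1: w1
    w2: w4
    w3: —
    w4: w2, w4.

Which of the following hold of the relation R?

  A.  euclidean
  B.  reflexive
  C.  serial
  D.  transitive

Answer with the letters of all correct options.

none

(A) not euclidean: w4 R w2 and w4 R w2 but not w2 R w2.
(B) not reflexive: not w0 R w0.
(C) not serial: w0 has no R-successor.
(D) not transitive: w2 R w4 and w4 R w2 but not w2 R w2.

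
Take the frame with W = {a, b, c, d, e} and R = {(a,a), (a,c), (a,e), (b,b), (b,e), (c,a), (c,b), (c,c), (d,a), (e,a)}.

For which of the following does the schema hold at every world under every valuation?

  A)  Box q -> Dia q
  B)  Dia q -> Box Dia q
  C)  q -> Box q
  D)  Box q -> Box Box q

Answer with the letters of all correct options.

A

R is not transitive: a R c and c R b but not a R b.
R is not euclidean: a R c and a R e but not c R e.
R is serial: every world has an R-successor.
R is not a subset of the identity: a R c with a ≠ c.
(A) Box q -> Dia q (axiom D) characterises the serial frames. R is serial — valid.
(B) Dia q -> Box Dia q is axiom 5; it is valid on a frame exactly when R is euclidean. R is not euclidean, so not valid.
(C) q -> Box q is equivalent to ◇p→p; it holds exactly when R ⊆ identity. Here R ⊄ identity — not valid.
(D) axiom 4: valid iff R is transitive. R is not transitive — not valid.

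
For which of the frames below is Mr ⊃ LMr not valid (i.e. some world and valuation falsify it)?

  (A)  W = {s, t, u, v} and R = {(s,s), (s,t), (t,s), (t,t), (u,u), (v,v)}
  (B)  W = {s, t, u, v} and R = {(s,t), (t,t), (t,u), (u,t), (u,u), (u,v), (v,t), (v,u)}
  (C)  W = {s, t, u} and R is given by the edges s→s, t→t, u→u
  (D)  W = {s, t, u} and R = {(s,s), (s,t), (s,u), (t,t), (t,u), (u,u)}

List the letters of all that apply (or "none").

The schema Mr ⊃ LMr is axiom 5; it is valid on a frame iff R is euclidean.
(A) R is euclidean (any two R-successors of the same world are R-related), so the schema is valid here.
(B) R is not euclidean (u R t and u R v but not t R v), so the schema fails here.
(C) R is euclidean (any two R-successors of the same world are R-related), so the schema is valid here.
(D) R is not euclidean (s R t and s R s but not t R s), so the schema fails here.

B, D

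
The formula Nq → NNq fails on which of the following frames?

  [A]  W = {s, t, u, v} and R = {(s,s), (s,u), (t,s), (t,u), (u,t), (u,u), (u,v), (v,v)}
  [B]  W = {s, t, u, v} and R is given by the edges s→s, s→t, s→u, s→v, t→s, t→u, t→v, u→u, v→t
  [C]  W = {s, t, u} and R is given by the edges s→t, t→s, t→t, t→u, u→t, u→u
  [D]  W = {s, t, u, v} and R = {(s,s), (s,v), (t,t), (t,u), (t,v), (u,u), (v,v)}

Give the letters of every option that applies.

The schema Nq → NNq is axiom 4; it is valid on a frame iff R is transitive.
(A) R is not transitive (s R u and u R t but not s R t), so the schema fails here.
(B) R is not transitive (t R s and s R t but not t R t), so the schema fails here.
(C) R is not transitive (s R t and t R s but not s R s), so the schema fails here.
(D) R is transitive (R is closed under composition), so the schema is valid here.

A, B, C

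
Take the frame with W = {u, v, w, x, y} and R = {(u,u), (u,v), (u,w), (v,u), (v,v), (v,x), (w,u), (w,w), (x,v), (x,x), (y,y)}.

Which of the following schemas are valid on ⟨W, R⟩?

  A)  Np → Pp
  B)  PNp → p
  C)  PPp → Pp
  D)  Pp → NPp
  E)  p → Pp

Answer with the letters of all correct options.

R is reflexive: each world relates to itself.
R is symmetric: every R-edge is matched by its reverse.
R is not transitive: u R v and v R x but not u R x.
R is not euclidean: u R v and u R w but not v R w.
R is serial: every world has an R-successor.
(A) Np → Pp is axiom D; it is valid on a frame exactly when R is serial. R is serial, so valid.
(B) the dual of axiom B: valid iff R is symmetric. R is symmetric — valid.
(C) the dual of axiom 4: valid iff R is transitive. R is not transitive — not valid.
(D) Pp → NPp (axiom 5) characterises the euclidean frames. R is not euclidean — not valid.
(E) p → Pp is the dual of axiom T, which corresponds to reflexivity. R is reflexive — valid.

A, B, E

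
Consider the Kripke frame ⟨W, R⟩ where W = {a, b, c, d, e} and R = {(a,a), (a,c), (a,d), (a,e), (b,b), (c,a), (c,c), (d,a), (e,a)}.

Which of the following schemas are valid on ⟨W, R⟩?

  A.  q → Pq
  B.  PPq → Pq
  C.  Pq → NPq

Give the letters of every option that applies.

R is not reflexive: not d R d.
R is not transitive: c R a and a R d but not c R d.
R is not euclidean: a R c and a R d but not c R d.
(A) q → Pq is the dual of axiom T, which corresponds to reflexivity. R is not reflexive — not valid.
(B) PPq → Pq (the dual of axiom 4) characterises the transitive frames. R is not transitive — not valid.
(C) Pq → NPq (axiom 5) characterises the euclidean frames. R is not euclidean — not valid.

none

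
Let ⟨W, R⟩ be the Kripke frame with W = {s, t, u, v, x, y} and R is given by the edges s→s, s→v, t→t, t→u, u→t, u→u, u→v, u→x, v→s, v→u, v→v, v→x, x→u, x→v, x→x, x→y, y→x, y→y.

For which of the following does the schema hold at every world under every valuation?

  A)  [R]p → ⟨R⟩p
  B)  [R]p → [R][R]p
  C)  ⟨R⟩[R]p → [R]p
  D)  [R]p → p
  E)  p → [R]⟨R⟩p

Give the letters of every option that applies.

A, D, E

R is reflexive: each world relates to itself.
R is symmetric: every R-edge is matched by its reverse.
R is not transitive: s R v and v R u but not s R u.
R is not euclidean: u R t and u R v but not t R v.
R is serial: every world has an R-successor.
(A) axiom D: valid iff R is serial. R is serial — valid.
(B) axiom 4: valid iff R is transitive. R is not transitive — not valid.
(C) ⟨R⟩[R]p → [R]p is the dual of axiom 5, which corresponds to the euclidean property. R is not euclidean — not valid.
(D) axiom T: valid iff R is reflexive. R is reflexive — valid.
(E) p → [R]⟨R⟩p is axiom B, which corresponds to symmetry. R is symmetric — valid.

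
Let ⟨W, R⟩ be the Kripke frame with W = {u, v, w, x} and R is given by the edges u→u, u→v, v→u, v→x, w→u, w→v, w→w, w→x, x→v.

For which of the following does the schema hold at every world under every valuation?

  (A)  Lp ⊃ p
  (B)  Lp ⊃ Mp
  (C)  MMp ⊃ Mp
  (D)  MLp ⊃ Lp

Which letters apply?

R is not reflexive: not v R v.
R is not transitive: u R v and v R x but not u R x.
R is not euclidean: v R u and v R x but not u R x.
R is serial: every world has an R-successor.
(A) Lp ⊃ p (axiom T) characterises the reflexive frames. R is not reflexive — not valid.
(B) Lp ⊃ Mp is axiom D, which corresponds to seriality. R is serial — valid.
(C) MMp ⊃ Mp is the dual of axiom 4, which corresponds to transitivity. R is not transitive — not valid.
(D) the dual of axiom 5: valid iff R is euclidean. R is not euclidean — not valid.

B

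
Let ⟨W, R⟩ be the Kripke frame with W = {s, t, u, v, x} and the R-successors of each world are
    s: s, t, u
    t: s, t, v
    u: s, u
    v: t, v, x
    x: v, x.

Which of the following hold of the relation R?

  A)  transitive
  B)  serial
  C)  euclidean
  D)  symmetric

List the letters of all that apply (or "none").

(A) not transitive: s R t and t R v but not s R v.
(B) serial: every world has an R-successor.
(C) not euclidean: s R t and s R u but not t R u.
(D) symmetric: every R-edge is matched by its reverse.

B, D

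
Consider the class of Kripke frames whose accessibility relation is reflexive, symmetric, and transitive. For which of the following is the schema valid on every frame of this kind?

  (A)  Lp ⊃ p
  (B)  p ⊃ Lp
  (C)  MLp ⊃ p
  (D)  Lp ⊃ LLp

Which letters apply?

A, C, D

A relation that is reflexive, symmetric, and transitive is also euclidean and serial.
(A) Lp ⊃ p (axiom T) characterises the reflexive frames. Every such R is reflexive — valid.
(B) p ⊃ Lp (equivalent to ◇p→p) corresponds to R being a subset of the identity. Such an R need not be a subset of the identity, so not valid.
(C) MLp ⊃ p (the dual of axiom B) characterises the symmetric frames. Every such R is symmetric — valid.
(D) Lp ⊃ LLp is axiom 4; it is valid on a frame exactly when R is transitive. Every such R is transitive, so valid.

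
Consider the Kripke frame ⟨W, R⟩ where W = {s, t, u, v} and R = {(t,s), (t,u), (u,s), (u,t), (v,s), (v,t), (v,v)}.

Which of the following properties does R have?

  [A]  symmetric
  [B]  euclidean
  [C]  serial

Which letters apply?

none

(A) not symmetric: t R s but not s R t.
(B) not euclidean: t R s and t R u but not s R u.
(C) not serial: s has no R-successor.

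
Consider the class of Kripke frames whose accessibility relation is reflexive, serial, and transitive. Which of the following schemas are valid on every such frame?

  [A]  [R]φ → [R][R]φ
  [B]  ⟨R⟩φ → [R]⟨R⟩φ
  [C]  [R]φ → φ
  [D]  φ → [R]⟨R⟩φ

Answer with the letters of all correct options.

A, C

(A) [R]φ → [R][R]φ is axiom 4; it is valid on a frame exactly when R is transitive. Every such R is transitive, so valid.
(B) ⟨R⟩φ → [R]⟨R⟩φ (axiom 5) characterises the euclidean frames. Such an R need not be euclidean — not valid.
(C) [R]φ → φ is axiom T, which corresponds to reflexivity. Every such R is reflexive — valid.
(D) axiom B: valid iff R is symmetric. Such an R need not be symmetric — not valid.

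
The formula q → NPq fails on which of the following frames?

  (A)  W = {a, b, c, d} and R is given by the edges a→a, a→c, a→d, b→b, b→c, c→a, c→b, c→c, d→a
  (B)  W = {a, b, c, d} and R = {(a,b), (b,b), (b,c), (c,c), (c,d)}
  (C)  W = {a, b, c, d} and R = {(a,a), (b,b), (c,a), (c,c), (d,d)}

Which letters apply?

B, C

The schema q → NPq is axiom B; it is valid on a frame iff R is symmetric.
(A) R is symmetric (every R-edge is matched by its reverse), so the schema is valid here.
(B) R is not symmetric (a R b but not b R a), so the schema fails here.
(C) R is not symmetric (c R a but not a R c), so the schema fails here.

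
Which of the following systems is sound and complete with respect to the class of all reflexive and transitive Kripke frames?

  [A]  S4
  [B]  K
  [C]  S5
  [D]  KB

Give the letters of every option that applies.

A

(A) S4 is determined by exactly this class.
(B) K is determined by the class of arbitrary frames.
(C) S5 is determined by the class of reflexive, symmetric, and transitive frames.
(D) KB is determined by the class of symmetric frames.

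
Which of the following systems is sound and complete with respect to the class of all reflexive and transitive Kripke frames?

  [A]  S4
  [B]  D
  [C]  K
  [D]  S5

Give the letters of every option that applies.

A

(A) S4 is determined by exactly this class.
(B) D is determined by the class of serial frames.
(C) K is determined by the class of arbitrary frames.
(D) S5 is determined by the class of reflexive, symmetric, and transitive frames.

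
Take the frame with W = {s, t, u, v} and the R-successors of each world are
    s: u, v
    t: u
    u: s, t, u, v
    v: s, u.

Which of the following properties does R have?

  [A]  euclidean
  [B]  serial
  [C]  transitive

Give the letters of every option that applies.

B

(A) not euclidean: u R s and u R t but not s R t.
(B) serial: every world has an R-successor.
(C) not transitive: s R u and u R s but not s R s.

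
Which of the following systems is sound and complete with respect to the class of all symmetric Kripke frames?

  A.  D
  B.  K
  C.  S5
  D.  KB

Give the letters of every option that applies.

(A) D is determined by the class of serial frames.
(B) K is determined by the class of arbitrary frames.
(C) S5 is determined by the class of reflexive, symmetric, and transitive frames.
(D) KB is determined by exactly this class.

D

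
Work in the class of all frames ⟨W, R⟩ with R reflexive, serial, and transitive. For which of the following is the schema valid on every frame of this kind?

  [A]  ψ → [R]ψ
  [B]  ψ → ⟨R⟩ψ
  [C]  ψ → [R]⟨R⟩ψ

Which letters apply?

B

(A) ψ → [R]ψ (equivalent to ◇p→p) corresponds to R being a subset of the identity. Such an R need not be a subset of the identity, so not valid.
(B) the dual of axiom T: valid iff R is reflexive. Every such R is reflexive — valid.
(C) ψ → [R]⟨R⟩ψ (axiom B) characterises the symmetric frames. Such an R need not be symmetric — not valid.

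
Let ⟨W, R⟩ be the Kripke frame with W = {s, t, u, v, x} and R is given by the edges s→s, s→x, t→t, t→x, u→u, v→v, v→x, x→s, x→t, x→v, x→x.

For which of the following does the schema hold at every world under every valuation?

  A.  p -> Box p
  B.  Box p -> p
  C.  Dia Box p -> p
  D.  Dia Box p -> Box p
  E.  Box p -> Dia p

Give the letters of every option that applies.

B, C, E

R is reflexive: each world relates to itself.
R is symmetric: every R-edge is matched by its reverse.
R is not euclidean: x R s and x R t but not s R t.
R is serial: every world has an R-successor.
R is not a subset of the identity: s R x with s ≠ x.
(A) p -> Box p is valid only on frames where every R-edge is a self-loop. Here R ⊄ identity — not valid.
(B) Box p -> p (axiom T) characterises the reflexive frames. R is reflexive — valid.
(C) Dia Box p -> p is the dual of axiom B; it is valid on a frame exactly when R is symmetric. R is symmetric, so valid.
(D) Dia Box p -> Box p is the dual of axiom 5; it is valid on a frame exactly when R is euclidean. R is not euclidean, so not valid.
(E) axiom D: valid iff R is serial. R is serial — valid.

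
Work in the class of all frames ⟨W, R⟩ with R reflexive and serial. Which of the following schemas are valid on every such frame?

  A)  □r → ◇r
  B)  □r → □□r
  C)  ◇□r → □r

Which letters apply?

(A) □r → ◇r is axiom D, which corresponds to seriality. Every such R is serial — valid.
(B) □r → □□r is axiom 4; it is valid on a frame exactly when R is transitive. Such an R need not be transitive, so not valid.
(C) ◇□r → □r is the dual of axiom 5, which corresponds to the euclidean property. Such an R need not be euclidean — not valid.

A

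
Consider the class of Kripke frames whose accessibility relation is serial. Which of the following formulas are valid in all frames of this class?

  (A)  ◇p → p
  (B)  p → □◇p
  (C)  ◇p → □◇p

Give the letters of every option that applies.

(A) ◇p → p (the converse of T) corresponds to R being a subset of the identity. Such an R need not be a subset of the identity, so not valid.
(B) p → □◇p (axiom B) characterises the symmetric frames. Such an R need not be symmetric — not valid.
(C) ◇p → □◇p is axiom 5, which corresponds to the euclidean property. Such an R need not be euclidean — not valid.

none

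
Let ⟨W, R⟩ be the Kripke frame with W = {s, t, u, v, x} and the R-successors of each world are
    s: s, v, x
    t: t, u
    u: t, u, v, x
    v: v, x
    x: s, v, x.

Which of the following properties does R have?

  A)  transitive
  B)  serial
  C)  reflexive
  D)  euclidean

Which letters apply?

(A) not transitive: t R u and u R v but not t R v.
(B) serial: every world has an R-successor.
(C) reflexive: each world relates to itself.
(D) not euclidean: s R v and s R s but not v R s.

B, C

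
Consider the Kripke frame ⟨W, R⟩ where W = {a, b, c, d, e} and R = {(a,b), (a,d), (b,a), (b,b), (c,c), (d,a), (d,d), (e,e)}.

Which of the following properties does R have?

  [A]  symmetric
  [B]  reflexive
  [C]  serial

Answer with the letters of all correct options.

(A) symmetric: every R-edge is matched by its reverse.
(B) not reflexive: not a R a.
(C) serial: every world has an R-successor.

A, C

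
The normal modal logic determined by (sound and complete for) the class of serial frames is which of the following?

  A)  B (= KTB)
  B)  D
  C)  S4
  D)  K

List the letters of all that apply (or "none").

B

(A) B (= KTB) is determined by the class of reflexive and symmetric frames.
(B) D is determined by exactly this class.
(C) S4 is determined by the class of reflexive and transitive frames.
(D) K is determined by the class of arbitrary frames.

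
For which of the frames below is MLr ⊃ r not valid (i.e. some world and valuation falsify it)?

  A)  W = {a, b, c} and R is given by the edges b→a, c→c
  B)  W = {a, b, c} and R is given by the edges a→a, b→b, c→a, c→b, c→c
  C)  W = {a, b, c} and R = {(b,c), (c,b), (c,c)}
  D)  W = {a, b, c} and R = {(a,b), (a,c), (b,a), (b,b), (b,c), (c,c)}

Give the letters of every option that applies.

A, B, D

The schema MLr ⊃ r is the dual of axiom B; it is valid on a frame iff R is symmetric.
(A) R is not symmetric (b R a but not a R b), so the schema fails here.
(B) R is not symmetric (c R a but not a R c), so the schema fails here.
(C) R is symmetric (every R-edge is matched by its reverse), so the schema is valid here.
(D) R is not symmetric (a R c but not c R a), so the schema fails here.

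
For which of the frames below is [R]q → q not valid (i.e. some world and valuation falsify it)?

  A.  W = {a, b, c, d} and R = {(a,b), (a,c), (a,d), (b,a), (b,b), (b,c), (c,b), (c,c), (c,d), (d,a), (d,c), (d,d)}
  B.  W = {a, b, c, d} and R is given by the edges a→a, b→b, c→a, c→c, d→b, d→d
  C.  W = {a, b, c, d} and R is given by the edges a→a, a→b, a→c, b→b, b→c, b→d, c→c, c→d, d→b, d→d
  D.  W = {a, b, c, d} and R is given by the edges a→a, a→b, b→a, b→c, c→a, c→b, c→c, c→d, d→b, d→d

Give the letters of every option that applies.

A, D

The schema [R]q → q is axiom T; it is valid on a frame iff R is reflexive.
(A) R is not reflexive (not a R a), so the schema fails here.
(B) R is reflexive (each world relates to itself), so the schema is valid here.
(C) R is reflexive (each world relates to itself), so the schema is valid here.
(D) R is not reflexive (not b R b), so the schema fails here.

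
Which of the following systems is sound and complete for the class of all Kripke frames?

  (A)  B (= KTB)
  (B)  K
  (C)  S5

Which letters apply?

B

(A) B (= KTB) is determined by the class of reflexive and symmetric frames.
(B) K is determined by exactly this class.
(C) S5 is determined by the class of reflexive, symmetric, and transitive frames.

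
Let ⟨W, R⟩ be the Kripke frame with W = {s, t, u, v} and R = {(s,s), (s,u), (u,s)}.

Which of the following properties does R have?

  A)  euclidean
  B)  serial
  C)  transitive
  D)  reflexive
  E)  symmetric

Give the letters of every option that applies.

(A) not euclidean: s R u and s R u but not u R u.
(B) not serial: t has no R-successor.
(C) not transitive: u R s and s R u but not u R u.
(D) not reflexive: not t R t.
(E) symmetric: every R-edge is matched by its reverse.

E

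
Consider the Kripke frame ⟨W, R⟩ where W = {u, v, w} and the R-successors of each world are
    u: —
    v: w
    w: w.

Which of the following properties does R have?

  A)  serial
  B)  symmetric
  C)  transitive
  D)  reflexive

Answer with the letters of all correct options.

C

(A) not serial: u has no R-successor.
(B) not symmetric: v R w but not w R v.
(C) transitive: R is closed under composition.
(D) not reflexive: not u R u.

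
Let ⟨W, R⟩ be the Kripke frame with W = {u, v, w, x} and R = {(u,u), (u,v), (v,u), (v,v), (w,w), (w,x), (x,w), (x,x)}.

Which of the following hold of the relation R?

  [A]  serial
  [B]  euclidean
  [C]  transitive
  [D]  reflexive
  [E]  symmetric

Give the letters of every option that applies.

A, B, C, D, E

(A) serial: every world has an R-successor.
(B) euclidean: any two R-successors of the same world are R-related.
(C) transitive: R is closed under composition.
(D) reflexive: each world relates to itself.
(E) symmetric: every R-edge is matched by its reverse.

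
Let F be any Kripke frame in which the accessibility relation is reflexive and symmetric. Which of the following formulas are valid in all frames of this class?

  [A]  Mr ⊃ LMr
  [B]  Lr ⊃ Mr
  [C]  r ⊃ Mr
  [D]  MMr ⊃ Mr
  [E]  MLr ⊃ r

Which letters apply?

B, C, E

Reflexive relations are serial.
(A) Mr ⊃ LMr is axiom 5, which corresponds to the euclidean property. Such an R need not be euclidean — not valid.
(B) axiom D: valid iff R is serial. Every such R is serial — valid.
(C) r ⊃ Mr (the dual of axiom T) characterises the reflexive frames. Every such R is reflexive — valid.
(D) MMr ⊃ Mr is the dual of axiom 4, which corresponds to transitivity. Such an R need not be transitive — not valid.
(E) the dual of axiom B: valid iff R is symmetric. Every such R is symmetric — valid.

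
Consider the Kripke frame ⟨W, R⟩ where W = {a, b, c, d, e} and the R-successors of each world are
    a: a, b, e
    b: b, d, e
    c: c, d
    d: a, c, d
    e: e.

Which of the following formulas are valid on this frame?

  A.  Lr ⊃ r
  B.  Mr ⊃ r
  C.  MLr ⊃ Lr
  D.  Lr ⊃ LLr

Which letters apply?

R is reflexive: each world relates to itself.
R is not transitive: a R b and b R d but not a R d.
R is not euclidean: a R b and a R a but not b R a.
R is not a subset of the identity: a R b with a ≠ b.
(A) Lr ⊃ r is axiom T; it is valid on a frame exactly when R is reflexive. R is reflexive, so valid.
(B) Mr ⊃ r is the converse of T; it holds exactly when R ⊆ identity. Here R ⊄ identity — not valid.
(C) MLr ⊃ Lr (the dual of axiom 5) characterises the euclidean frames. R is not euclidean — not valid.
(D) Lr ⊃ LLr (axiom 4) characterises the transitive frames. R is not transitive — not valid.

A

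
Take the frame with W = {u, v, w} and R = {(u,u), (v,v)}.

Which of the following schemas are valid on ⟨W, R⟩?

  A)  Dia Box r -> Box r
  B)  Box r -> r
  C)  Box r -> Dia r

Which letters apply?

A

R is not reflexive: not w R w.
R is euclidean: any two R-successors of the same world are R-related.
R is not serial: w has no R-successor.
(A) Dia Box r -> Box r (the dual of axiom 5) characterises the euclidean frames. R is euclidean — valid.
(B) Box r -> r is axiom T, which corresponds to reflexivity. R is not reflexive — not valid.
(C) Box r -> Dia r is axiom D; it is valid on a frame exactly when R is serial. R is not serial, so not valid.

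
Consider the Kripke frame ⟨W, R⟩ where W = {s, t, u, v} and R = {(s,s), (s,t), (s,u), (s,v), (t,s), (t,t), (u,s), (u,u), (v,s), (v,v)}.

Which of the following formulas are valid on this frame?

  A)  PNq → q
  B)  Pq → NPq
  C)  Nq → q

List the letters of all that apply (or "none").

R is reflexive: each world relates to itself.
R is symmetric: every R-edge is matched by its reverse.
R is not euclidean: s R t and s R u but not t R u.
(A) PNq → q (the dual of axiom B) characterises the symmetric frames. R is symmetric — valid.
(B) Pq → NPq is axiom 5, which corresponds to the euclidean property. R is not euclidean — not valid.
(C) axiom T: valid iff R is reflexive. R is reflexive — valid.

A, C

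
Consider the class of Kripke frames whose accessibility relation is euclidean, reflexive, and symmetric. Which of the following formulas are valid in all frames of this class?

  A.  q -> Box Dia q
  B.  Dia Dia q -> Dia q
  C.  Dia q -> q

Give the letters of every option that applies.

A, B

A relation that is euclidean, reflexive, and symmetric is also serial and transitive.
(A) q -> Box Dia q is axiom B, which corresponds to symmetry. Every such R is symmetric — valid.
(B) Dia Dia q -> Dia q is the dual of axiom 4, which corresponds to transitivity. Every such R is transitive — valid.
(C) Dia q -> q is valid only on frames where every R-edge is a self-loop. Such an R need not be a subset of the identity — not valid.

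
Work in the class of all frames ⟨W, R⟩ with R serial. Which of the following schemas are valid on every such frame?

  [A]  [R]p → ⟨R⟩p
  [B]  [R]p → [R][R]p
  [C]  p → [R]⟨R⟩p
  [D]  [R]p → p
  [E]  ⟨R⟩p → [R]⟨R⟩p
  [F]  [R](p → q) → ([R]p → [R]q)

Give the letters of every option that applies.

(A) axiom D: valid iff R is serial. Every such R is serial — valid.
(B) [R]p → [R][R]p is axiom 4; it is valid on a frame exactly when R is transitive. Such an R need not be transitive, so not valid.
(C) axiom B: valid iff R is symmetric. Such an R need not be symmetric — not valid.
(D) [R]p → p (axiom T) characterises the reflexive frames. Such an R need not be reflexive — not valid.
(E) axiom 5: valid iff R is euclidean. Such an R need not be euclidean — not valid.
(F) [R](p → q) → ([R]p → [R]q) is axiom K, valid on every Kripke frame — valid.

A, F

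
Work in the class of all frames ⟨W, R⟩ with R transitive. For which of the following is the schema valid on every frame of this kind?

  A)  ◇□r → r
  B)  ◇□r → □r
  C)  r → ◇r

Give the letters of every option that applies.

(A) ◇□r → r is the dual of axiom B, which corresponds to symmetry. Such an R need not be symmetric — not valid.
(B) ◇□r → □r is the dual of axiom 5, which corresponds to the euclidean property. Such an R need not be euclidean — not valid.
(C) r → ◇r is the dual of axiom T, which corresponds to reflexivity. Such an R need not be reflexive — not valid.

none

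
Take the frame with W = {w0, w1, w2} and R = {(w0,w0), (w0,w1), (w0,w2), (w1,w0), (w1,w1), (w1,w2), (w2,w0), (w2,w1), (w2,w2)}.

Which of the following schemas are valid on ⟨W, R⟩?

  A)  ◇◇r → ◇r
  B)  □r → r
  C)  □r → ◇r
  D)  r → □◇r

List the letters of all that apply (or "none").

A, B, C, D

R is reflexive: each world relates to itself.
R is symmetric: every R-edge is matched by its reverse.
R is transitive: R is closed under composition.
R is serial: every world has an R-successor.
(A) the dual of axiom 4: valid iff R is transitive. R is transitive — valid.
(B) axiom T: valid iff R is reflexive. R is reflexive — valid.
(C) □r → ◇r is axiom D, which corresponds to seriality. R is serial — valid.
(D) r → □◇r (axiom B) characterises the symmetric frames. R is symmetric — valid.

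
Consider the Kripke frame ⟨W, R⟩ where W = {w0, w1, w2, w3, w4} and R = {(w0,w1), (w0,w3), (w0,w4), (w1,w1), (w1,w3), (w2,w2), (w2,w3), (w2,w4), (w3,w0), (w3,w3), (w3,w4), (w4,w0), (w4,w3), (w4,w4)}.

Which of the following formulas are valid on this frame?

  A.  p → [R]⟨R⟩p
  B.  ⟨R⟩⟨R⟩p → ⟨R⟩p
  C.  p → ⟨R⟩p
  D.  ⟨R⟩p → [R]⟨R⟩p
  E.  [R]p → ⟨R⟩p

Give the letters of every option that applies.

R is not reflexive: not w0 R w0.
R is not symmetric: w0 R w1 but not w1 R w0.
R is not transitive: w0 R w3 and w3 R w0 but not w0 R w0.
R is not euclidean: w0 R w1 and w0 R w4 but not w1 R w4.
R is serial: every world has an R-successor.
(A) p → [R]⟨R⟩p is axiom B; it is valid on a frame exactly when R is symmetric. R is not symmetric, so not valid.
(B) the dual of axiom 4: valid iff R is transitive. R is not transitive — not valid.
(C) the dual of axiom T: valid iff R is reflexive. R is not reflexive — not valid.
(D) ⟨R⟩p → [R]⟨R⟩p (axiom 5) characterises the euclidean frames. R is not euclidean — not valid.
(E) [R]p → ⟨R⟩p is axiom D, which corresponds to seriality. R is serial — valid.

E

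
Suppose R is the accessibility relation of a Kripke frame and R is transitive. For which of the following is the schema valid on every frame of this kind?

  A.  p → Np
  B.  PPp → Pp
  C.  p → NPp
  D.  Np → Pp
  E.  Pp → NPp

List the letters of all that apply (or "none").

(A) p → Np is valid only on frames where every R-edge is a self-loop. Such an R need not be a subset of the identity — not valid.
(B) PPp → Pp is the dual of axiom 4, which corresponds to transitivity. Every such R is transitive — valid.
(C) p → NPp is axiom B; it is valid on a frame exactly when R is symmetric. Such an R need not be symmetric, so not valid.
(D) Np → Pp (axiom D) characterises the serial frames. Such an R need not be serial — not valid.
(E) Pp → NPp is axiom 5, which corresponds to the euclidean property. Such an R need not be euclidean — not valid.

B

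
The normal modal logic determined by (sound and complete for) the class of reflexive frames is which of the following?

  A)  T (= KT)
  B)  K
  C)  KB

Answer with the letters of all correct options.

(A) T (= KT) is determined by exactly this class.
(B) K is determined by the class of arbitrary frames.
(C) KB is determined by the class of symmetric frames.

A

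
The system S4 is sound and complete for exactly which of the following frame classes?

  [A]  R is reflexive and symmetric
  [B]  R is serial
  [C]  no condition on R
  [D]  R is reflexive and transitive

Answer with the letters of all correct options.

(A) this class determines B (= KTB), not S4.
(B) this class determines D, not S4.
(C) this class determines K, not S4.
(D) S4 is sound and complete for exactly this class.

D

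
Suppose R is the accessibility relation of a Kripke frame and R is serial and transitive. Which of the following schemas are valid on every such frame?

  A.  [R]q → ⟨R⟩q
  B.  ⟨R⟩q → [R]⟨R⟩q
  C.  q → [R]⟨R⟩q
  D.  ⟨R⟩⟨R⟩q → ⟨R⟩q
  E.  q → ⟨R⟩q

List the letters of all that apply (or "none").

A, D

(A) [R]q → ⟨R⟩q (axiom D) characterises the serial frames. Every such R is serial — valid.
(B) ⟨R⟩q → [R]⟨R⟩q is axiom 5, which corresponds to the euclidean property. Such an R need not be euclidean — not valid.
(C) axiom B: valid iff R is symmetric. Such an R need not be symmetric — not valid.
(D) ⟨R⟩⟨R⟩q → ⟨R⟩q is the dual of axiom 4; it is valid on a frame exactly when R is transitive. Every such R is transitive, so valid.
(E) q → ⟨R⟩q is the dual of axiom T; it is valid on a frame exactly when R is reflexive. Such an R need not be reflexive, so not valid.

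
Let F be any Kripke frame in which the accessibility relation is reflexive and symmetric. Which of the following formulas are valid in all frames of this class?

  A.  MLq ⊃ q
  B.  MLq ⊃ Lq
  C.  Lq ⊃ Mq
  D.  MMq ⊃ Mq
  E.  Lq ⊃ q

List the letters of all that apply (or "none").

Reflexive relations are serial.
(A) MLq ⊃ q is the dual of axiom B; it is valid on a frame exactly when R is symmetric. Every such R is symmetric, so valid.
(B) MLq ⊃ Lq is the dual of axiom 5, which corresponds to the euclidean property. Such an R need not be euclidean — not valid.
(C) Lq ⊃ Mq is axiom D, which corresponds to seriality. Every such R is serial — valid.
(D) the dual of axiom 4: valid iff R is transitive. Such an R need not be transitive — not valid.
(E) Lq ⊃ q (axiom T) characterises the reflexive frames. Every such R is reflexive — valid.

A, C, E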